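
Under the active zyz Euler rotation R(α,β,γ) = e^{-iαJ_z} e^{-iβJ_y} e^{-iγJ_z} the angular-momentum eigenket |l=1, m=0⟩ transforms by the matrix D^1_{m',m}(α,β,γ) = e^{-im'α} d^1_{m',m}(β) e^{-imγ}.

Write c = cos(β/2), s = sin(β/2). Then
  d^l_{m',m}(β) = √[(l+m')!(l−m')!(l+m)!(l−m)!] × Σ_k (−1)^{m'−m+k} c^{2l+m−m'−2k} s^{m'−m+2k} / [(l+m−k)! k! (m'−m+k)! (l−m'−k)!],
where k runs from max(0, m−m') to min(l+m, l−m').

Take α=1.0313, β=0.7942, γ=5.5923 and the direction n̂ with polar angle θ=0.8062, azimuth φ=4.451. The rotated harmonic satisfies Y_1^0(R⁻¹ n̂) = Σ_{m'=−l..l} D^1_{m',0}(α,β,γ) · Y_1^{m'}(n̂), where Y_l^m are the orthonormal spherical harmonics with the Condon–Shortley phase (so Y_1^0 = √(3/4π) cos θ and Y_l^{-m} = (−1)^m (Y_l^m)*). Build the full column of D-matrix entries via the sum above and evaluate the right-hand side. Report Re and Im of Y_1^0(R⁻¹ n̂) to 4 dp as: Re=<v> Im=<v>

Re=-0.0048 Im=0.0000

Need the full column D^1_{m',0} for m'=−1..1 at α=1.0313, β=0.7942, γ=5.5923.
cos(β/2)=0.922186, sin(β/2)=0.386746
d^1_{-1,0}: single k=1 term ⇒ +0.504381;  D = +0.259103+0.432743i
d^1_{0,0}: k∈[0..1] ⇒ +0.850428 -0.149572 = +0.700856;  D = +0.700856+0.000000i
d^1_{1,0}: single k=0 term ⇒ -0.504381;  D = -0.259103+0.432743i
Y_1^{m'}(θ=0.8062,φ=4.451) and Σ D·Y over m':
  (+0.2591+0.4327i)·(-0.0644+0.2409i)  (+0.7009+0.0000i)·(+0.3382+0.0000i)  (-0.2591+0.4327i)·(+0.0644+0.2409i)
Y_1^0(R⁻¹ n̂) = -0.004798+0.000000i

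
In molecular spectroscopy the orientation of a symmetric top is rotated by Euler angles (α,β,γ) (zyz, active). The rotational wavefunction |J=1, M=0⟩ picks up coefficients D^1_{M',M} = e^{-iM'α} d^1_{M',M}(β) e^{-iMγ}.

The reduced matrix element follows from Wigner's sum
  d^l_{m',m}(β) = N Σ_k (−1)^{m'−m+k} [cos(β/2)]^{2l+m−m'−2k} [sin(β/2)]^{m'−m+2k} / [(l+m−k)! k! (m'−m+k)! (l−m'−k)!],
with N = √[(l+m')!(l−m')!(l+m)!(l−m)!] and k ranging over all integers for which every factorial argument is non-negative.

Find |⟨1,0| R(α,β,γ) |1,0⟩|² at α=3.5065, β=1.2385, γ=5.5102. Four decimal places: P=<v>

P=0.1064

Split into d^1_{0,0}(β=1.2385) × two z-phases.
Half-angle: c=0.814314, s=0.580425. N=√(1·1·1·1)=1.000000
k∈{0,1} keeps every argument non-negative
  k=0: (−1)^0·1.0000/(1)·0.8143^2·0.5804^0 = +0.663107
  k=1: (−1)^1·1.0000/(1)·0.8143^0·0.5804^2 = -0.336893
d^1_{0,0}(1.2385) = +0.663107 -0.336893 = +0.326215
|D^1_{0,0}|² = |d^1_{0,0}(β)|² = (+0.326215)² = 0.106416 (the z-rotation phases have unit modulus)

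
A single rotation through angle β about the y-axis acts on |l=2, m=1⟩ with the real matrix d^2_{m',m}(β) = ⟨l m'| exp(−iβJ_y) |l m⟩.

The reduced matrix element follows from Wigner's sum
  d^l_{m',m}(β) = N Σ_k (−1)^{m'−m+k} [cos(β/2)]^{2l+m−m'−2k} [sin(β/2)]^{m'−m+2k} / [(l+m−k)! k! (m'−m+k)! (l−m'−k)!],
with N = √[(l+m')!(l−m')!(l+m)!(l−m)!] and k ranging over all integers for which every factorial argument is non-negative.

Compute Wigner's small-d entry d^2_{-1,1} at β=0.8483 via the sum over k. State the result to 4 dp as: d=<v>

d^2_{-1,1}(β=0.8483) via Wigner's sum:
c=cos(0.8483/2)=0.911389, s=sin(0.8483/2)=0.411546; N=√[1·6·6·1]=6.000000
The bounds max(0,m−m')=2 and min(l+m,l−m')=3 give 2 terms
  k=2: (−1)^0·6.0000/(2)·0.9114^2·0.4115^2 = +0.422052
  k=3: (−1)^1·6.0000/(6)·0.9114^0·0.4115^4 = -0.028686
d^2_{-1,1}(0.8483) = +0.422052 -0.028686 = +0.393366

d=0.3934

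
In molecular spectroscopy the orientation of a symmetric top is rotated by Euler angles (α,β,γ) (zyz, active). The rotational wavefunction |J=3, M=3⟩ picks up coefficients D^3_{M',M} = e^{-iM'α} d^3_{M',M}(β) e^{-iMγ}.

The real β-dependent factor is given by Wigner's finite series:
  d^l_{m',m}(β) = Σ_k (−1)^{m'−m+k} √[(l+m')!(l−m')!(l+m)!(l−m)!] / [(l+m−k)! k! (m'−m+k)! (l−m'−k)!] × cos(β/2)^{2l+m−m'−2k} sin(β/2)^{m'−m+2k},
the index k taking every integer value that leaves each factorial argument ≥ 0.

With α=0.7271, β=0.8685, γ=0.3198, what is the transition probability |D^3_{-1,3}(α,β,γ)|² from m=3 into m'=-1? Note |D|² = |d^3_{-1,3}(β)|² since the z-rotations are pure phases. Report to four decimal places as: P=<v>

D^3_{-1,3}(0.7271,0.8685,0.3198) = e^{-i·-1·0.7271}·d^3_{-1,3}(0.8685)·e^{-i·3·0.3198}. Compute d first:
With c≡cos(β/2)=0.907186 and s≡sin(β/2)=0.420730, N=[2·24·720·1]^{1/2}=185.903201
k∈{4} keeps every argument non-negative
  k=4: (−1)^0·185.9032/(48)·0.9072^2·0.4207^4 = +0.099874
d^3_{-1,3}(0.8685) = +0.099874
|D^3_{-1,3}|² = |d^3_{-1,3}(β)|² = (+0.099874)² = 0.009975 (the z-rotation phases have unit modulus)

P=0.0100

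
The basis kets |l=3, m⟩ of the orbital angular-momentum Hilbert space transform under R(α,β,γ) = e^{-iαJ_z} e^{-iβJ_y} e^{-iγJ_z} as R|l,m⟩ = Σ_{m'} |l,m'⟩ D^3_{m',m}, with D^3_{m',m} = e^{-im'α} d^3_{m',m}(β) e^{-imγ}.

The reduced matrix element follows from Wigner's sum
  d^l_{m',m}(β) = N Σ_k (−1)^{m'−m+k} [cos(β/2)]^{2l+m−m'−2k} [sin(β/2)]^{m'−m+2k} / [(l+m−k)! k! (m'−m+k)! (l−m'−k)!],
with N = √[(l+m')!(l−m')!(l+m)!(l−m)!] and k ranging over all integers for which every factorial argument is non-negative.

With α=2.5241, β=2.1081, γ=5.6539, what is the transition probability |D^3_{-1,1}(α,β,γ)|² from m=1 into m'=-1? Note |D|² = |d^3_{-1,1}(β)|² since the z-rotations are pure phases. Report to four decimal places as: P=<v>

Split into d^3_{-1,1}(β=2.1081) × two z-phases.
c=cos(2.1081/2)=0.494054, s=sin(2.1081/2)=0.869431; N=√[2·24·24·2]=48.000000
Admissible k: 2..4 (factorial args all ≥0)
  k=2: (−1)^0·48.0000/(8)·0.4941^4·0.8694^2 = +0.270221
  k=3: (−1)^1·48.0000/(6)·0.4941^2·0.8694^4 = -1.115783
  k=4: (−1)^2·48.0000/(48)·0.4941^0·0.8694^6 = +0.431928
d^3_{-1,1}(2.1081) = +0.270221 -1.115783 +0.431928 = -0.413634
|D^3_{-1,1}|² = |d^3_{-1,1}(β)|² = (-0.413634)² = 0.171093 (the z-rotation phases have unit modulus)

P=0.1711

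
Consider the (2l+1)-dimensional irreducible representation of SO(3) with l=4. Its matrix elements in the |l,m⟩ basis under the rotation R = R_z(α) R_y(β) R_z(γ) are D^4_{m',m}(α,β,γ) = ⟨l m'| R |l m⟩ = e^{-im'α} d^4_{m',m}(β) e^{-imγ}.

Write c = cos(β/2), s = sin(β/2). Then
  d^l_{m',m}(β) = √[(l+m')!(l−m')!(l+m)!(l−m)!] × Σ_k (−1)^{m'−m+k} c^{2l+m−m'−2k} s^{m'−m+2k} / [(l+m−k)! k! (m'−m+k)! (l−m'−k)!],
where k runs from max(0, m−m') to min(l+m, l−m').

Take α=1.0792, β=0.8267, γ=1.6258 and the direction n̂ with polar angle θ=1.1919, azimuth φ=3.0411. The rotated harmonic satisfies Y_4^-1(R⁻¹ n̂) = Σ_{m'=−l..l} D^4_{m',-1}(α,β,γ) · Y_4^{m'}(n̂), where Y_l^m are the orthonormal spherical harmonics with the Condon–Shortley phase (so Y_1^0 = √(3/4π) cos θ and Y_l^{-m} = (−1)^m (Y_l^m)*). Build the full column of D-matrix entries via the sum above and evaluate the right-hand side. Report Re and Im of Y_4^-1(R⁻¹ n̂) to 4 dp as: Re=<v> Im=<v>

Re=0.0126 Im=-0.0066

Need the full column D^4_{m',-1} for m'=−4..4 at α=1.0792, β=0.8267, γ=1.6258.
cos(β/2)=0.915780, sin(β/2)=0.401679
d^4_{-4,-1}: single k=3 term ⇒ +0.312384;  D = +0.294441-0.104349i
d^4_{-3,-1}: k∈[2..3] ⇒ +0.755401 -0.242216 = +0.513185;  D = +0.077202-0.507344i
d^4_{-2,-1}: k∈[1..3] ⇒ +0.920566 -0.885527 +0.113576 = +0.148616;  D = -0.118972-0.089063i
d^4_{-1,-1}: k∈[0..3] ⇒ +0.494687 -1.427573 +0.549294 -0.035226 = -0.418818;  D = +0.379532-0.177099i
d^4_{0,-1}: k∈[0..3] ⇒ -0.970362 +1.120112 -0.215496 +0.006910 = -0.058835;  D = +0.003235-0.058746i
d^4_{1,-1}: k∈[0..3] ⇒ +0.951715 -0.549294 +0.052839 -0.000678 = +0.454582;  D = +0.388348+0.236285i
d^4_{2,-1}: k∈[0..2] ⇒ -0.590351 +0.170364 -0.006555 = -0.426542;  D = -0.367462+0.216587i
d^4_{3,-1}: k∈[0..1] ⇒ +0.242216 -0.027960 = +0.214256;  D = -0.008783-0.214076i
d^4_{4,-1}: single k=0 term ⇒ -0.060099;  D = +0.054100+0.026173i
Y_4^{m'}(θ=1.1919,φ=3.0411) and Σ D·Y over m':
  (+0.2944-0.1043i)·(+0.3034+0.1290i)  (+0.0772-0.5073i)·(-0.3545-0.1102i)  (-0.1190-0.0891i)·(-0.0120-0.0024i)  (+0.3795-0.1771i)·(+0.3304+0.0333i)  (+0.0032-0.0587i)·(-0.0475+0.0000i)  (+0.3883+0.2363i)·(-0.3304+0.0333i)  (-0.3675+0.2166i)·(-0.0120+0.0024i)  (-0.0088-0.2141i)·(+0.3545-0.1102i)  (+0.0541+0.0262i)·(+0.3034-0.1290i)
Y_4^-1(R⁻¹ n̂) = +0.012607-0.006605i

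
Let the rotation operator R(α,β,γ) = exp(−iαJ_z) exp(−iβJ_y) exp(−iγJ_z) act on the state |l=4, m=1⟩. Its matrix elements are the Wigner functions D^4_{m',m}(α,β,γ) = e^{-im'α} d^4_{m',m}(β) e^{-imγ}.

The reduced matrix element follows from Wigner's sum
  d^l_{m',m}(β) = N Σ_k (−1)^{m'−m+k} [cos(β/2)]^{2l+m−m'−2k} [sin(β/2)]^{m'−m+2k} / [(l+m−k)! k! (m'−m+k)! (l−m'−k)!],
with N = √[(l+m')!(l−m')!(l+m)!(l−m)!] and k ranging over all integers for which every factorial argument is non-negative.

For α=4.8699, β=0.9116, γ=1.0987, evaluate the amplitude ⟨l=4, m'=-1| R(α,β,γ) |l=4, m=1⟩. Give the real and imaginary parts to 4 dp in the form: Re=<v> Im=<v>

Re=-0.2990 Im=-0.2178

First d^4_{-1,1}(β=0.9116), then the phase factors e^{-i(-1)α} and e^{-i(1)γ}:
c=cos(0.9116/2)=0.897909, s=sin(0.9116/2)=0.440181; N=√[6·120·120·6]=720.000000
Admissible k: 2..5 (factorial args all ≥0)
  k=2: (−1)^0·720.0000/(72)·0.8979^6·0.4402^2 = +1.015445
  k=3: (−1)^1·720.0000/(24)·0.8979^4·0.4402^4 = -0.732108
  k=4: (−1)^2·720.0000/(48)·0.8979^2·0.4402^6 = +0.087972
  k=5: (−1)^3·720.0000/(720)·0.8979^0·0.4402^8 = -0.001409
d^4_{-1,1}(0.9116) = +1.015445 -0.732108 +0.087972 -0.001409 = +0.369900
Attach z-rotation phases: D = e^{-i(-1)(4.8699)}·(+0.369900)·e^{-i(1)(1.0987)} = -0.298975-0.217807i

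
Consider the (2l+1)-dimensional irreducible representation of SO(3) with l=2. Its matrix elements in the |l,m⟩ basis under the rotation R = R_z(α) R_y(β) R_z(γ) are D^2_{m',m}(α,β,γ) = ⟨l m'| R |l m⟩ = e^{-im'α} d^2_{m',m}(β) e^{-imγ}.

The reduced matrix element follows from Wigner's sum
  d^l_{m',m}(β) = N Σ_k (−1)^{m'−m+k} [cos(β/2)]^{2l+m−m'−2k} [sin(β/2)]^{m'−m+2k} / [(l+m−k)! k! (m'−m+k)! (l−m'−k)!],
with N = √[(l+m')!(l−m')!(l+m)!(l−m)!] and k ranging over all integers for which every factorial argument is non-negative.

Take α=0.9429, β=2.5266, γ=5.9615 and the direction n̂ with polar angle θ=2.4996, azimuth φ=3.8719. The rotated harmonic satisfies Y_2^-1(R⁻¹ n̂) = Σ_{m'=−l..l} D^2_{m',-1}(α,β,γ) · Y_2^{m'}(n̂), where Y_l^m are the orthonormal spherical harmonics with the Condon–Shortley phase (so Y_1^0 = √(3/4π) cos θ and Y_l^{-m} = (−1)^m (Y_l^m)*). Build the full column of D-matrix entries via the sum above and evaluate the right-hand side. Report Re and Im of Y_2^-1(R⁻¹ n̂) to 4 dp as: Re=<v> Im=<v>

Re=0.2083 Im=-0.1020

Need the full column D^2_{m',-1} for m'=−2..2 at α=0.9429, β=2.5266, γ=5.9615.
cos(β/2)=0.302673, sin(β/2)=0.953094
d^2_{-2,-1}: single k=1 term ⇒ +0.052855;  D = +0.000353+0.052854i
d^2_{-1,-1}: k∈[0..1] ⇒ +0.008393 -0.249656 = -0.241263;  D = -0.196188-0.140421i
d^2_{0,-1}: k∈[0..1] ⇒ -0.064734 +0.641885 = +0.577151;  D = +0.547546-0.182475i
d^2_{1,-1}: k∈[0..1] ⇒ +0.249656 -0.825170 = -0.575515;  D = -0.173488+0.548743i
d^2_{2,-1}: single k=0 term ⇒ -0.524097;  D = +0.311595+0.421410i
Y_2^{m'}(θ=2.4996,φ=3.8719) and Σ D·Y over m':
  (+0.0004+0.0529i)·(+0.0152-0.1377i)  (-0.1962-0.1404i)·(+0.2760-0.2472i)  (+0.5475-0.1825i)·(+0.2915+0.0000i)  (-0.1735+0.5487i)·(-0.2760-0.2472i)  (+0.3116+0.4214i)·(+0.0152+0.1377i)
Y_2^-1(R⁻¹ n̂) = +0.208295-0.101975i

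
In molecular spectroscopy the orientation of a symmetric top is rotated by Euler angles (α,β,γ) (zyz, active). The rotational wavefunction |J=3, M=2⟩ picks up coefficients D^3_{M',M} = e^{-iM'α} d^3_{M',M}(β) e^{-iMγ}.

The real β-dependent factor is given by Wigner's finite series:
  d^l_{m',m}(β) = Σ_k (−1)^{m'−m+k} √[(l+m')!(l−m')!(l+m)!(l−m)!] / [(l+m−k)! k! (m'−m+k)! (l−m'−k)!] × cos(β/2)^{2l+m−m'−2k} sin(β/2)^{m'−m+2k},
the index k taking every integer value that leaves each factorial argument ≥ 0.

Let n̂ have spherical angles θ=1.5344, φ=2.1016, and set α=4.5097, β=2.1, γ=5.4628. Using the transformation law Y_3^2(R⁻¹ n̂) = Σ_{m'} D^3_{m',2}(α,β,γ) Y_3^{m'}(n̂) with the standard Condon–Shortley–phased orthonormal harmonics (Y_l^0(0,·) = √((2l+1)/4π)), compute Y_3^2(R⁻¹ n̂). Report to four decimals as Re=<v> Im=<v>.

Need the full column D^3_{m',2} for m'=−3..3 at α=4.5097, β=2.1, γ=5.4628.
cos(β/2)=0.497571, sin(β/2)=0.867423
d^3_{-3,2}: single k=5 term ⇒ +0.598530;  D = -0.513950+0.306746i
d^3_{-2,2}: k∈[4..5] ⇒ +0.700817 -0.425977 = +0.274839;  D = -0.090464-0.259525i
d^3_{-1,2}: k∈[3..4] ⇒ +0.508497 -0.772699 = -0.264202;  D = -0.261879+0.034961i
d^3_{0,2}: k∈[2..3] ⇒ +0.252606 -0.767706 = -0.515100;  D = +0.036014-0.513840i
d^3_{1,2}: k∈[1..2] ⇒ +0.083658 -0.508497 = -0.424839;  D = +0.409144+0.114408i
d^3_{2,2}: k∈[0..1] ⇒ +0.015175 -0.230596 = -0.215421;  D = -0.098588+0.191538i
d^3_{3,2}: single k=0 term ⇒ -0.064801;  D = -0.050467-0.040648i
Y_3^{m'}(θ=1.5344,φ=2.1016) and Σ D·Y over m':
  (-0.5140+0.3067i)·(+0.4163-0.0090i)  (-0.0905-0.2595i)·(-0.0181+0.0324i)  (-0.2619+0.0350i)·(+0.1624+0.2767i)  (+0.0360-0.5138i)·(-0.0406+0.0000i)  (+0.4091+0.1144i)·(-0.1624+0.2767i)  (-0.0986+0.1915i)·(-0.0181-0.0324i)  (-0.0505-0.0406i)·(-0.4163-0.0090i)
Y_3^2(R⁻¹ n̂) = -0.324276+0.199922i

Re=-0.3243 Im=0.1999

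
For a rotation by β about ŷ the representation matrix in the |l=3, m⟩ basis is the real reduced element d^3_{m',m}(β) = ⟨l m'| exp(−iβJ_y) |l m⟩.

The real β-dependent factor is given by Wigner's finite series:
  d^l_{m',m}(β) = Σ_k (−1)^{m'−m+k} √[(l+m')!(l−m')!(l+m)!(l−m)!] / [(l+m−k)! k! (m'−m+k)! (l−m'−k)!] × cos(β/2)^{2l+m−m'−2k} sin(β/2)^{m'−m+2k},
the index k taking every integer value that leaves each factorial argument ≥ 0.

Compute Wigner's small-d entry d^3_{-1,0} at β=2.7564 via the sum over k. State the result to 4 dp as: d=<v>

d=0.5359

d^3_{-1,0}(β=2.7564) via Wigner's sum:
c=cos(2.7564/2)=0.191408, s=sin(2.7564/2)=0.981511; N=√[2·24·6·6]=41.569219
k∈{1,2,3} keeps every argument non-negative
  k=1: (−1)^0·41.5692/(12)·0.1914^5·0.9815^1 = +0.000874
  k=2: (−1)^1·41.5692/(4)·0.1914^3·0.9815^3 = -0.068909
  k=3: (−1)^2·41.5692/(12)·0.1914^1·0.9815^5 = +0.603984
d^3_{-1,0}(2.7564) = +0.000874 -0.068909 +0.603984 = +0.535948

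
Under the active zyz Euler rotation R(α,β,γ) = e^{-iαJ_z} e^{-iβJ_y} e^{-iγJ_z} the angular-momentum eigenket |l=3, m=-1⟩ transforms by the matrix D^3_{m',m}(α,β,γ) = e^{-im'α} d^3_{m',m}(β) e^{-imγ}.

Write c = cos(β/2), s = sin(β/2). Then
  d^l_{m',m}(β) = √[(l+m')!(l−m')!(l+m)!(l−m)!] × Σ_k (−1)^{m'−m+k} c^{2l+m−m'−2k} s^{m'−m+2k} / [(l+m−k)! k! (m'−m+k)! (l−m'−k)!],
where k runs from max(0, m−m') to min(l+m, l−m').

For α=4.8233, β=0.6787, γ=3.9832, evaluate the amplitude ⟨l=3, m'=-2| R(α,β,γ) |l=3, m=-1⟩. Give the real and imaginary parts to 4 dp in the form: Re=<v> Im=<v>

D^3_{-2,-1}(4.8233,0.6787,3.9832) = e^{-i·-2·4.8233}·d^3_{-2,-1}(0.6787)·e^{-i·-1·3.9832}. Compute d first:
Half-angle: c=0.942971, s=0.332874. N=√(1·120·2·24)=75.894664
Admissible k: 1..2 (factorial args all ≥0)
  k=1: (−1)^0·75.8947/(24)·0.9430^5·0.3329^1 = +0.784824
  k=2: (−1)^1·75.8947/(12)·0.9430^3·0.3329^3 = -0.195599
d^3_{-2,-1}(0.6787) = +0.784824 -0.195599 = +0.589226
Phases: e^{-i·(-2)·4.8233}=-0.975498-0.220007i, e^{-i·(-1)·3.9832}=-0.666265-0.745715i ⇒ D=+0.286291+0.514999i

Re=0.2863 Im=0.5150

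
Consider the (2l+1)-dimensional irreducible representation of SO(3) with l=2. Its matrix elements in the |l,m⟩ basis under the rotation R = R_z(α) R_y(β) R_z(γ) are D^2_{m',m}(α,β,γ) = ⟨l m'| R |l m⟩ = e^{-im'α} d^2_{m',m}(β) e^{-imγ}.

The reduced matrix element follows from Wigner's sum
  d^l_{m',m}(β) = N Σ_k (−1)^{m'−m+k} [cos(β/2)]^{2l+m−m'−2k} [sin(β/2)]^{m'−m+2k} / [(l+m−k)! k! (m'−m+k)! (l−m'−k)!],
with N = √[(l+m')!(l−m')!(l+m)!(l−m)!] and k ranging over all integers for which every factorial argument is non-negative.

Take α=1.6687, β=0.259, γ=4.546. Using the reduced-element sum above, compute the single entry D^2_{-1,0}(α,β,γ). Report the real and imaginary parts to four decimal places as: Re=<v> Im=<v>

First d^2_{-1,0}(β=0.259), then the phase factors e^{-i(-1)α} and e^{-i(0)γ}:
c=cos(0.259/2)=0.991627, s=sin(0.259/2)=0.129138; N=√[1·6·2·2]=4.898979
k∈{1,2} keeps every argument non-negative
  k=1: (−1)^0·4.8990/(2)·0.9916^3·0.1291^1 = +0.308443
  k=2: (−1)^1·4.8990/(2)·0.9916^1·0.1291^3 = -0.005231
d^2_{-1,0}(0.259) = +0.308443 -0.005231 = +0.303212
D = (-0.097747+0.995211i)·(+0.303212)·(+1.000000+0.000000i) = -0.029638+0.301760i

Re=-0.0296 Im=0.3018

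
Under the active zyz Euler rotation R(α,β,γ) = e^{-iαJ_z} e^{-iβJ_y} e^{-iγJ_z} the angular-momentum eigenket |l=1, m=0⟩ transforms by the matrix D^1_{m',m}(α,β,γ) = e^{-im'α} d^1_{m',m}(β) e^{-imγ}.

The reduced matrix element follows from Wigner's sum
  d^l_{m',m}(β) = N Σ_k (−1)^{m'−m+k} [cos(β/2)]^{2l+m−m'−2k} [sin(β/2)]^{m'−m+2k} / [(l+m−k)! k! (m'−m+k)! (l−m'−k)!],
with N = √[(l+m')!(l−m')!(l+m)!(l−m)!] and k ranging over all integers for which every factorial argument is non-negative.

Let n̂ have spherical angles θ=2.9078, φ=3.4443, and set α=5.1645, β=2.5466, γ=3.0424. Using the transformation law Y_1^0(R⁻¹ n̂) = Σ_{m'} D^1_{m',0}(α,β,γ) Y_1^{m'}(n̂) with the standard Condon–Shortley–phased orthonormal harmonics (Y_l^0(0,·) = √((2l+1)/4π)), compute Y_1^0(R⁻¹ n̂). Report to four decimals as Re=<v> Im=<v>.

Re=0.3842 Im=0.0000

Need the full column D^1_{m',0} for m'=−1..1 at α=5.1645, β=2.5466, γ=3.0424.
cos(β/2)=0.293127, sin(β/2)=0.956073
d^1_{-1,0}: single k=1 term ⇒ +0.396335;  D = +0.173145-0.356514i
d^1_{0,0}: k∈[0..1] ⇒ +0.085924 -0.914076 = -0.828153;  D = -0.828153+0.000000i
d^1_{1,0}: single k=0 term ⇒ -0.396335;  D = -0.173145-0.356514i
Y_1^{m'}(θ=2.9078,φ=3.4443) and Σ D·Y over m':
  (+0.1731-0.3565i)·(-0.0764+0.0239i)  (-0.8282+0.0000i)·(-0.4753+0.0000i)  (-0.1731-0.3565i)·(+0.0764+0.0239i)
Y_1^0(R⁻¹ n̂) = +0.384185+0.000000i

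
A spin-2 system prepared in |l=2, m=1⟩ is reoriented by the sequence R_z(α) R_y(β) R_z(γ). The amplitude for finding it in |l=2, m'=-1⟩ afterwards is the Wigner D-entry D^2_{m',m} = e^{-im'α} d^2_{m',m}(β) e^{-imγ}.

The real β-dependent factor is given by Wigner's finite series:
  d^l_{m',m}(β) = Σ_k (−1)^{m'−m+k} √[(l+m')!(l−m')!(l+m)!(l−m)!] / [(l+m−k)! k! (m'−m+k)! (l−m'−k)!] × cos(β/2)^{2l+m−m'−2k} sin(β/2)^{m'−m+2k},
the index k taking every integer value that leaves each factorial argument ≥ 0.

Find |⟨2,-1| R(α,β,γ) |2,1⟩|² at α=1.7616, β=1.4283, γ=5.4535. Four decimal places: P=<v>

P=0.3034

Split into d^2_{-1,1}(β=1.4283) × two z-phases.
Half-angle: c=0.755650, s=0.654975. N=√(1·6·6·1)=6.000000
Admissible k: 2..3 (factorial args all ≥0)
  k=2: (−1)^0·6.0000/(2)·0.7557^2·0.6550^2 = +0.734874
  k=3: (−1)^1·6.0000/(6)·0.7557^0·0.6550^4 = -0.184035
d^2_{-1,1}(1.4283) = +0.734874 -0.184035 = +0.550839
|D^2_{-1,1}|² = |d^2_{-1,1}(β)|² = (+0.550839)² = 0.303424 (the z-rotation phases have unit modulus)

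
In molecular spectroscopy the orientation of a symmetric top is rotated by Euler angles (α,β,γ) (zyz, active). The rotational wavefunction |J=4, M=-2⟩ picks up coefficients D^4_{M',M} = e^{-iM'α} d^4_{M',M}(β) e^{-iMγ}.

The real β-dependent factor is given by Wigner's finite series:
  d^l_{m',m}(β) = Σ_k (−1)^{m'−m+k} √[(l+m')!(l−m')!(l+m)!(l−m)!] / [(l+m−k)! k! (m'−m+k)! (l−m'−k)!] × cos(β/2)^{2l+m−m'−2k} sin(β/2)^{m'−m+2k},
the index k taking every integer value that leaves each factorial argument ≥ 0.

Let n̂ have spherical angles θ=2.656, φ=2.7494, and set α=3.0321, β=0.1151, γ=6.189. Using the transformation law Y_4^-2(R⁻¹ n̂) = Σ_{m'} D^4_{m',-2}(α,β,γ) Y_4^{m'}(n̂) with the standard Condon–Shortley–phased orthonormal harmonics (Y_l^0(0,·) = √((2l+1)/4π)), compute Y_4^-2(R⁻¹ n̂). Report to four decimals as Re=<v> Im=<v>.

Re=0.3849 Im=0.1103

Need the full column D^4_{m',-2} for m'=−4..4 at α=3.0321, β=0.1151, γ=6.189.
cos(β/2)=0.998344, sin(β/2)=0.057518
d^4_{-4,-2}: single k=2 term ⇒ +0.017333;  D = +0.014043-0.010160i
d^4_{-3,-2}: k∈[1..2] ⇒ +0.212732 -0.002118 = +0.210613;  D = -0.183103+0.104073i
d^4_{-2,-2}: k∈[0..2] ⇒ +0.986832 -0.039307 +0.000163 = +0.947688;  D = +0.870140-0.375458i
d^4_{-1,-2}: k∈[0..2] ⇒ -0.241215 +0.004003 -0.000009 = -0.237221;  D = +0.226775-0.069619i
d^4_{0,-2}: k∈[0..2] ⇒ +0.031075 -0.000275 +0.000000 = +0.030801;  D = +0.030256-0.005768i
d^4_{1,-2}: k∈[0..2] ⇒ -0.002669 +0.000013 -0.000000 = -0.002656;  D = +0.002647-0.000209i
d^4_{2,-2}: k∈[0..2] ⇒ +0.000163 -0.000000 +0.000000 = +0.000163;  D = +0.000163+0.000005i
d^4_{3,-2}: k∈[0..1] ⇒ -0.000007 +0.000000 = -0.000007;  D = +0.000007+0.000001i
d^4_{4,-2}: single k=0 term ⇒ +0.000000;  D = +0.000000+0.000000i
Y_4^{m'}(θ=2.656,φ=2.7494) and Σ D·Y over m':
  (+0.0140-0.0102i)·(+0.0000+0.0210i)  (-0.1831+0.1041i)·(+0.0432+0.1039i)  (+0.8701-0.3755i)·(+0.2308+0.2304i)  (+0.2268-0.0696i)·(+0.4466+0.1847i)  (+0.0303-0.0058i)·(+0.1002+0.0000i)  (+0.0026-0.0002i)·(-0.4466+0.1847i)  (+0.0002+0.0000i)·(+0.2308-0.2304i)  (+0.0000+0.0000i)·(-0.0432+0.1039i)  (+0.0000+0.0000i)·(+0.0000-0.0210i)
Y_4^-2(R⁻¹ n̂) = +0.384905+0.110316i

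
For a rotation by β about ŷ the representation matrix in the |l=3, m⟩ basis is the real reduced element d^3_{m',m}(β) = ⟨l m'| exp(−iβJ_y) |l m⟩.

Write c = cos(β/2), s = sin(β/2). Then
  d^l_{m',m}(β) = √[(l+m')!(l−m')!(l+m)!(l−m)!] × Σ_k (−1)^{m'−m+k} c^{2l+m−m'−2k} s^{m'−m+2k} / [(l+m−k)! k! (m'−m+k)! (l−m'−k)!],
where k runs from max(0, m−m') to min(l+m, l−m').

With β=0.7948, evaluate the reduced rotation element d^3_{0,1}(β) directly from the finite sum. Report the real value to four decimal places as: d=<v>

d^3_{0,1}(β=0.7948) via Wigner's sum:
Half-angle: c=0.922070, s=0.387022. N=√(6·6·24·2)=41.569219
k∈{1,2,3} keeps every argument non-negative
  k=1: (−1)^0·41.5692/(12)·0.9221^5·0.3870^1 = +0.893608
  k=2: (−1)^1·41.5692/(4)·0.9221^3·0.3870^3 = -0.472293
  k=3: (−1)^2·41.5692/(12)·0.9221^1·0.3870^5 = +0.027735
d^3_{0,1}(0.7948) = +0.893608 -0.472293 +0.027735 = +0.449050

d=0.4490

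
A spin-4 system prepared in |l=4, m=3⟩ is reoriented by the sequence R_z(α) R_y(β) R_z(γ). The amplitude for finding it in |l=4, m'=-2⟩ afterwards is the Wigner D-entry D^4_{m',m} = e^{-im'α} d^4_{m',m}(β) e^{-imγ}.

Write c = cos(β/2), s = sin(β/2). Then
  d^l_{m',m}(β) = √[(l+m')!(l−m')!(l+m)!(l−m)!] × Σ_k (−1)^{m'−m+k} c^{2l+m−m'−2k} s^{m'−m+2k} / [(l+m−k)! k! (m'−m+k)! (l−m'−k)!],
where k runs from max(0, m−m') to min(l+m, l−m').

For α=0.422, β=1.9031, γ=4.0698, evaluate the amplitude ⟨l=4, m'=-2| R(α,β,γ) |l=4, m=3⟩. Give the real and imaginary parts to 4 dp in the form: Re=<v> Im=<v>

Re=0.0977 Im=0.2520

D^4_{-2,3}(0.422,1.9031,4.0698) = e^{-i·-2·0.422}·d^4_{-2,3}(1.9031)·e^{-i·3·4.0698}. Compute d first:
With c≡cos(β/2)=0.580422 and s≡sin(β/2)=0.814316, N=[2·720·5040·1]^{1/2}=2693.993318
The bounds max(0,m−m')=5 and min(l+m,l−m')=6 give 2 terms
  k=5: (−1)^0·2693.9933/(240)·0.5804^3·0.8143^5 = +0.785925
  k=6: (−1)^1·2693.9933/(720)·0.5804^1·0.8143^7 = -0.515655
d^4_{-2,3}(1.9031) = +0.785925 -0.515655 = +0.270271
Attach z-rotation phases: D = e^{-i(-2)(0.422)}·(+0.270271)·e^{-i(3)(4.0698)} = +0.097690+0.251998i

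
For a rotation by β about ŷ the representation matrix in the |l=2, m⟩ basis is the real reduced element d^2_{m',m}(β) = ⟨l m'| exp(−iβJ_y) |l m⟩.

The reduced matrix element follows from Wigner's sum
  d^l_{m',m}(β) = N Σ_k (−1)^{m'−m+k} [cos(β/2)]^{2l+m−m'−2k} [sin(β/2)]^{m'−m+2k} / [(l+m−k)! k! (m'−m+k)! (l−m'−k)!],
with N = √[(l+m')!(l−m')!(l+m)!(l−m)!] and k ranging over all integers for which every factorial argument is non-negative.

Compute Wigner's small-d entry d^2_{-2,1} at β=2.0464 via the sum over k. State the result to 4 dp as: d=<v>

d=0.6480

d^2_{-2,1}(β=2.0464) via Wigner's sum:
c=cos(2.0464/2)=0.520637, s=sin(2.0464/2)=0.853778; N=√[1·24·6·1]=12.000000
k: max(0,(1)−(-2))=3 … min(2+(1),2−(-2))=3
  k=3: (−1)^0·12.0000/(6)·0.5206^1·0.8538^3 = +0.648038
d^2_{-2,1}(2.0464) = +0.648038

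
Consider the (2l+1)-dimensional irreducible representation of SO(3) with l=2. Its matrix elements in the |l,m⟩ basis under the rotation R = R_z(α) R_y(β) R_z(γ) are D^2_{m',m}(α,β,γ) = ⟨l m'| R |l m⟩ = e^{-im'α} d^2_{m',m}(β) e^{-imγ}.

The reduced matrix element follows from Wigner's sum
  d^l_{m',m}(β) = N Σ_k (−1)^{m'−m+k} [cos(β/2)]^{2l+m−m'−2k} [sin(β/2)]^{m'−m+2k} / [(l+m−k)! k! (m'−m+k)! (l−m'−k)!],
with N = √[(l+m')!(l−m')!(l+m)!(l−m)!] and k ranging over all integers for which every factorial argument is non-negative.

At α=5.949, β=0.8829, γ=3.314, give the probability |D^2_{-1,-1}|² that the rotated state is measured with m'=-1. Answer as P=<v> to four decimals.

P=0.0487

D^2_{-1,-1}(5.949,0.8829,3.314) = e^{-i·-1·5.949}·d^2_{-1,-1}(0.8829)·e^{-i·-1·3.314}. Compute d first:
With c≡cos(β/2)=0.904133 and s≡sin(β/2)=0.427251, N=[1·6·1·6]^{1/2}=6.000000
The bounds max(0,m−m')=0 and min(l+m,l−m')=1 give 2 terms
  k=0: (−1)^0·6.0000/(6)·0.9041^4·0.4273^0 = +0.668235
  k=1: (−1)^1·6.0000/(2)·0.9041^2·0.4273^2 = -0.447664
d^2_{-1,-1}(0.8829) = +0.668235 -0.447664 = +0.220572
|D^2_{-1,-1}|² = |d^2_{-1,-1}(β)|² = (+0.220572)² = 0.048652 (the z-rotation phases have unit modulus)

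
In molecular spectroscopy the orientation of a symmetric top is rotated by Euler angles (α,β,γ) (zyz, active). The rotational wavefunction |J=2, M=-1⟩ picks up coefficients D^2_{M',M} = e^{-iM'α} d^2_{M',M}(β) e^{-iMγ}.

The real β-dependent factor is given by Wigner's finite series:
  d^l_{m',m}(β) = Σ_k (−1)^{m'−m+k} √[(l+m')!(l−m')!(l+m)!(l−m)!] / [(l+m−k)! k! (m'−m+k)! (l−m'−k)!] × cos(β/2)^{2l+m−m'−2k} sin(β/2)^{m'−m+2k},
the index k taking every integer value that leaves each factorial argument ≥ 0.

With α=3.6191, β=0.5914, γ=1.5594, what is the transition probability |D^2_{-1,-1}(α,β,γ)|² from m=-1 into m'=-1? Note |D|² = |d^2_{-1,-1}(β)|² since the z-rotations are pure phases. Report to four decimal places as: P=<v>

Split into d^2_{-1,-1}(β=0.5914) × two z-phases.
With c≡cos(β/2)=0.956598 and s≡sin(β/2)=0.291410, N=[1·6·1·6]^{1/2}=6.000000
k: max(0,(-1)−(-1))=0 … min(2+(-1),2−(-1))=1
  k=0: (−1)^0·6.0000/(6)·0.9566^4·0.2914^0 = +0.837372
  k=1: (−1)^1·6.0000/(2)·0.9566^2·0.2914^2 = -0.233125
d^2_{-1,-1}(0.5914) = +0.837372 -0.233125 = +0.604248
|D^2_{-1,-1}|² = |d^2_{-1,-1}(β)|² = (+0.604248)² = 0.365115 (the z-rotation phases have unit modulus)

P=0.3651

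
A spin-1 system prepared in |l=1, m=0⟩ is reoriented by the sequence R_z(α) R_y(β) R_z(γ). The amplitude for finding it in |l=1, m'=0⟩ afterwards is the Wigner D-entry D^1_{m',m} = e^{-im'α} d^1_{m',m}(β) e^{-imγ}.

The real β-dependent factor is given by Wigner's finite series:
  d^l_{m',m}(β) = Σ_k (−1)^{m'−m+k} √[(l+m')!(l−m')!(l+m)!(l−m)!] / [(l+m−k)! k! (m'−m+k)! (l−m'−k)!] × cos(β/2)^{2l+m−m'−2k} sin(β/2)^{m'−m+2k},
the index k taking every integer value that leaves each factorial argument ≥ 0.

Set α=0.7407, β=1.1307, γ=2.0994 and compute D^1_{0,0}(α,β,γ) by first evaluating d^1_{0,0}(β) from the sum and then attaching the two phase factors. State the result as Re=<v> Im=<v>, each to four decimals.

First d^1_{0,0}(β=1.1307), then the phase factors e^{-i(0)α} and e^{-i(0)γ}:
c=cos(1.1307/2)=0.844401, s=sin(1.1307/2)=0.535711; N=√[1·1·1·1]=1.000000
Admissible k: 0..1 (factorial args all ≥0)
  k=0: (−1)^0·1.0000/(1)·0.8444^2·0.5357^0 = +0.713013
  k=1: (−1)^1·1.0000/(1)·0.8444^0·0.5357^2 = -0.286987
d^1_{0,0}(1.1307) = +0.713013 -0.286987 = +0.426027
Attach z-rotation phases: D = e^{-i(0)(0.7407)}·(+0.426027)·e^{-i(0)(2.0994)} = +0.426027+0.000000i

Re=0.4260 Im=0.0000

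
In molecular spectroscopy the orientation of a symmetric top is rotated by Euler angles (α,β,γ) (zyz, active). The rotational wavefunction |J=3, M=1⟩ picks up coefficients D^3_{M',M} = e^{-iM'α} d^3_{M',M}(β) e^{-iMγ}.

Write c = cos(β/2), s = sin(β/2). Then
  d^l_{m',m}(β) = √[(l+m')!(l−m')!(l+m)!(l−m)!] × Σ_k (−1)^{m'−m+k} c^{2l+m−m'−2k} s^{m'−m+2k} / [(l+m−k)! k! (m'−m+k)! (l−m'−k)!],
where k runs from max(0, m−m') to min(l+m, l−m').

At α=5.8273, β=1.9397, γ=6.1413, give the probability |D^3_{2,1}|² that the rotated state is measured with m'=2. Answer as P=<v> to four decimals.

Split into d^3_{2,1}(β=1.9397) × two z-phases.
Half-angle: c=0.565423, s=0.824801. N=√(120·1·24·2)=75.894664
k∈{0,1} keeps every argument non-negative
  k=0: (−1)^1·75.8947/(24)·0.5654^5·0.8248^1 = -0.150736
  k=1: (−1)^2·75.8947/(12)·0.5654^3·0.8248^3 = +0.641503
d^3_{2,1}(1.9397) = -0.150736 +0.641503 = +0.490766
|D^3_{2,1}|² = |d^3_{2,1}(β)|² = (+0.490766)² = 0.240852 (the z-rotation phases have unit modulus)

P=0.2409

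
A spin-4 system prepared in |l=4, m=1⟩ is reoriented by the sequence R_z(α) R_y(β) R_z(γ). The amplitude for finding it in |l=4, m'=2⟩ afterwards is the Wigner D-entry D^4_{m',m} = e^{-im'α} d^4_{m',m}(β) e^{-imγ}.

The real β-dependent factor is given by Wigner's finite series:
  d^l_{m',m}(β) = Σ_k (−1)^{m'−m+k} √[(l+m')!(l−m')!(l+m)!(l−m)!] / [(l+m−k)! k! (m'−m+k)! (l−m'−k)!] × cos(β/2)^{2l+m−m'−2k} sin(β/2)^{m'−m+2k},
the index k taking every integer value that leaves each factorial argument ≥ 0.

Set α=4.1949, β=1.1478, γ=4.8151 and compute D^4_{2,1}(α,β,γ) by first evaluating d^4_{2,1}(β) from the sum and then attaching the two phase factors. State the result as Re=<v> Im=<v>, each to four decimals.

Re=0.2765 Im=-0.2052

D^4_{2,1}(4.1949,1.1478,4.8151) = e^{-i·2·4.1949}·d^4_{2,1}(1.1478)·e^{-i·1·4.8151}. Compute d first:
c=cos(1.1478/2)=0.839790, s=sin(1.1478/2)=0.542911; N=√[720·2·120·6]=1018.233765
Admissible k: 0..2 (factorial args all ≥0)
  k=0: (−1)^1·1018.2338/(240)·0.8398^7·0.5429^1 = -0.678516
  k=1: (−1)^2·1018.2338/(48)·0.8398^5·0.5429^3 = +1.417903
  k=2: (−1)^3·1018.2338/(72)·0.8398^3·0.5429^5 = -0.395068
d^4_{2,1}(1.1478) = -0.678516 +1.417903 -0.395068 = +0.344319
Attach z-rotation phases: D = e^{-i(2)(4.1949)}·(+0.344319)·e^{-i(1)(4.8151)} = +0.276479-0.205219i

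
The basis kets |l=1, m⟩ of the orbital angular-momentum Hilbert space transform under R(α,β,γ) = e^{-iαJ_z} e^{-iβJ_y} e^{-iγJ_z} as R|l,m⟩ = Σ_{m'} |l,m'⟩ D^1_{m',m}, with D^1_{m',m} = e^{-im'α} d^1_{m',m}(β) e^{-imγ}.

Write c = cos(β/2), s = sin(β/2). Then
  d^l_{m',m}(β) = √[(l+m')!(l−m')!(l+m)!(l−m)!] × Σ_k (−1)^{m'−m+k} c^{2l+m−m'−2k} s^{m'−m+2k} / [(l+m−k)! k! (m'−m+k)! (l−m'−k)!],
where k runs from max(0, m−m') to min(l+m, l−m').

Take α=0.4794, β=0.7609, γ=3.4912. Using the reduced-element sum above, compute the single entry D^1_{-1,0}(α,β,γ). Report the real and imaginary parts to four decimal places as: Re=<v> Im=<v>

D^1_{-1,0}(0.4794,0.7609,3.4912) = e^{-i·-1·0.4794}·d^1_{-1,0}(0.7609)·e^{-i·0·3.4912}. Compute d first:
With c≡cos(β/2)=0.928498 and s≡sin(β/2)=0.371338, N=[1·2·1·1]^{1/2}=1.414214
k∈{1} keeps every argument non-negative
  k=1: (−1)^0·1.4142/(1)·0.9285^1·0.3713^1 = +0.487602
d^1_{-1,0}(0.7609) = +0.487602
Phases: e^{-i·(-1)·0.4794}=+0.887272+0.461247i, e^{-i·(0)·3.4912}=+1.000000+0.000000i ⇒ D=+0.432636+0.224905i

Re=0.4326 Im=0.2249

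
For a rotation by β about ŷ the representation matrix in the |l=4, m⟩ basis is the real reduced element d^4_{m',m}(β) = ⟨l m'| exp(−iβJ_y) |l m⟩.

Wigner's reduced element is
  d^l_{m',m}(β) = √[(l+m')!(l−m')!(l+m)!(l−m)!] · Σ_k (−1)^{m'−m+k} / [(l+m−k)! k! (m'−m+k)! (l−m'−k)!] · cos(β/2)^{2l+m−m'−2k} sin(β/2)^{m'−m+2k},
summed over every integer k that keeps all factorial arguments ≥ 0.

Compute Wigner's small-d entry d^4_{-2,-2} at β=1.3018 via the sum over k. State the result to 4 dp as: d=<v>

d=-0.1466

d^4_{-2,-2}(β=1.3018) via Wigner's sum:
Half-angle: c=0.795539, s=0.605903. N=√(2·720·2·720)=1440.000000
Admissible k: 0..2 (factorial args all ≥0)
  k=0: (−1)^0·1440.0000/(1440)·0.7955^8·0.6059^0 = +0.160432
  k=1: (−1)^1·1440.0000/(120)·0.7955^6·0.6059^2 = -1.116748
  k=2: (−1)^2·1440.0000/(96)·0.7955^4·0.6059^4 = +0.809745
d^4_{-2,-2}(1.3018) = +0.160432 -1.116748 +0.809745 = -0.146571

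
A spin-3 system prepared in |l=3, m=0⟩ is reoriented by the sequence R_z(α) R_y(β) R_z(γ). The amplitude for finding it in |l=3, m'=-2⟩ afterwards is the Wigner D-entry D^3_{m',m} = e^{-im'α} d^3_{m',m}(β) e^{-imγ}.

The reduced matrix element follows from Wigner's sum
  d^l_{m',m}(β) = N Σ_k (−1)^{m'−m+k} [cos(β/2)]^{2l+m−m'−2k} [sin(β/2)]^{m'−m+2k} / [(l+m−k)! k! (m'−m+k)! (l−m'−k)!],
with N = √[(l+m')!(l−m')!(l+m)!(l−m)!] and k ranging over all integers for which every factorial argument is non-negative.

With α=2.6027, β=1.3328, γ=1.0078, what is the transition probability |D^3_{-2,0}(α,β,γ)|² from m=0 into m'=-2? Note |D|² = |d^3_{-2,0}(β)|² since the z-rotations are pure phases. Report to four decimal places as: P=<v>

P=0.0930

Split into d^3_{-2,0}(β=1.3328) × two z-phases.
c=cos(1.3328/2)=0.786052, s=sin(1.3328/2)=0.618160; N=√[1·120·6·6]=65.726707
k∈{2,3} keeps every argument non-negative
  k=2: (−1)^0·65.7267/(12)·0.7861^4·0.6182^2 = +0.799039
  k=3: (−1)^1·65.7267/(12)·0.7861^2·0.6182^4 = -0.494160
d^3_{-2,0}(1.3328) = +0.799039 -0.494160 = +0.304879
|D^3_{-2,0}|² = |d^3_{-2,0}(β)|² = (+0.304879)² = 0.092951 (the z-rotation phases have unit modulus)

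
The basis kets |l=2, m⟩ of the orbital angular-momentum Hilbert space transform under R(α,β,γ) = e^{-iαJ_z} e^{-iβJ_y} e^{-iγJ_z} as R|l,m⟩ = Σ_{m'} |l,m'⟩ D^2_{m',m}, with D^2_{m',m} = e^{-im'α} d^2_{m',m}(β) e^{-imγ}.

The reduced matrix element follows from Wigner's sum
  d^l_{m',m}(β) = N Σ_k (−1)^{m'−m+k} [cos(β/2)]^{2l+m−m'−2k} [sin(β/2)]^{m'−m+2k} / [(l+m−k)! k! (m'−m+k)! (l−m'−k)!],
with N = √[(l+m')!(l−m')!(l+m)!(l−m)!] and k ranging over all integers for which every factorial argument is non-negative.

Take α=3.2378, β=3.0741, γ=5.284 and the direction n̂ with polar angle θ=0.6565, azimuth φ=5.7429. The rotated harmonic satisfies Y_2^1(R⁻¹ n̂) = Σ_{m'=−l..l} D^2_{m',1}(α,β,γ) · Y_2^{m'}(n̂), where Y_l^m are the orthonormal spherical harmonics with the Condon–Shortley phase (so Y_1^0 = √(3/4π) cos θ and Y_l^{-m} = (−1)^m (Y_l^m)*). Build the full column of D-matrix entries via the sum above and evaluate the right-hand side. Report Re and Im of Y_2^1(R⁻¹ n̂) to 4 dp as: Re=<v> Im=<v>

Re=-0.0439 Im=0.3583

Need the full column D^2_{m',1} for m'=−2..2 at α=3.2378, β=3.0741, γ=5.284.
cos(β/2)=0.033740, sin(β/2)=0.999431
d^2_{-2,1}: single k=3 term ⇒ +0.067365;  D = +0.024937+0.062579i
d^2_{-1,1}: k∈[2..3] ⇒ +0.003411 -0.997725 = -0.994313;  D = +0.455095+0.884052i
d^2_{0,1}: k∈[1..2] ⇒ +0.000094 -0.082505 = -0.082410;  D = -0.044583-0.069310i
d^2_{1,1}: k∈[0..1] ⇒ +0.000001 -0.003411 = -0.003410;  D = +0.002112+0.002677i
d^2_{2,1}: single k=0 term ⇒ -0.000077;  D = -0.000053-0.000055i
Y_2^{m'}(θ=0.6565,φ=5.7429) and Σ D·Y over m':
  (+0.0249+0.0626i)·(+0.0678+0.1269i)  (+0.4551+0.8841i)·(+0.3203+0.1921i)  (-0.0446-0.0693i)·(+0.2783+0.0000i)  (+0.0021+0.0027i)·(-0.3203+0.1921i)  (-0.0001-0.0001i)·(+0.0678-0.1269i)
Y_2^1(R⁻¹ n̂) = -0.043943+0.358271i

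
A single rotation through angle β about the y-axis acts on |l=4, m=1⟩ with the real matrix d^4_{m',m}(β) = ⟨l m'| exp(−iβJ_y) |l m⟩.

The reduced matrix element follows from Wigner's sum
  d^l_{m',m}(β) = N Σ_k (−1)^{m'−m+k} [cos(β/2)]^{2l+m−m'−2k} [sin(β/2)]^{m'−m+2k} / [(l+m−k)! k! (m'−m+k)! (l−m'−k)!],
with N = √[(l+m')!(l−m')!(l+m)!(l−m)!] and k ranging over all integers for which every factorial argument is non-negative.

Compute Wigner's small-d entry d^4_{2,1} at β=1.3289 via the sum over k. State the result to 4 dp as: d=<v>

d=0.3986

d^4_{2,1}(β=1.3289) via Wigner's sum:
c=cos(1.3289/2)=0.787256, s=sin(1.3289/2)=0.616626; N=√[720·2·120·6]=1018.233765
Admissible k: 0..2 (factorial args all ≥0)
  k=0: (−1)^1·1018.2338/(240)·0.7873^7·0.6166^1 = -0.490309
  k=1: (−1)^2·1018.2338/(48)·0.7873^5·0.6166^3 = +1.504015
  k=2: (−1)^3·1018.2338/(72)·0.7873^3·0.6166^5 = -0.615139
d^4_{2,1}(1.3289) = -0.490309 +1.504015 -0.615139 = +0.398567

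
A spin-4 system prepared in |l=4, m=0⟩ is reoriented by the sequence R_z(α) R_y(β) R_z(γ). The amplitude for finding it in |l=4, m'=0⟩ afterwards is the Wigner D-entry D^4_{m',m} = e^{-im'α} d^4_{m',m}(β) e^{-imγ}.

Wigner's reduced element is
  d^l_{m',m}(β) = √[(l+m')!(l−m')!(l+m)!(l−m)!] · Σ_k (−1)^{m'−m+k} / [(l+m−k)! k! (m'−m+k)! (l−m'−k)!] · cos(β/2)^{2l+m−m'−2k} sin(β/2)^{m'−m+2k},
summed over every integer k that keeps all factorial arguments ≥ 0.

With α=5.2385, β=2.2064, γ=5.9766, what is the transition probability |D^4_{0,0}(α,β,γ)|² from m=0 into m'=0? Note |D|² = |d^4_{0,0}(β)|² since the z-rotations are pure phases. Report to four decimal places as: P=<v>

D^4_{0,0}(5.2385,2.2064,5.9766) = e^{-i·0·5.2385}·d^4_{0,0}(2.2064)·e^{-i·0·5.9766}. Compute d first:
Half-angle: c=0.450742, s=0.892654. N=√(24·24·24·24)=576.000000
k∈{0,1,2,3,4} keeps every argument non-negative
  k=0: (−1)^0·576.0000/(576)·0.4507^8·0.8927^0 = +0.001704
  k=1: (−1)^1·576.0000/(36)·0.4507^6·0.8927^2 = -0.106919
  k=2: (−1)^2·576.0000/(16)·0.4507^4·0.8927^4 = +0.943512
  k=3: (−1)^3·576.0000/(36)·0.4507^2·0.8927^6 = -1.644659
  k=4: (−1)^4·576.0000/(576)·0.4507^0·0.8927^8 = +0.403150
d^4_{0,0}(2.2064) = +0.001704 -0.106919 +0.943512 -1.644659 +0.403150 = -0.403211
|D^4_{0,0}|² = |d^4_{0,0}(β)|² = (-0.403211)² = 0.162579 (the z-rotation phases have unit modulus)

P=0.1626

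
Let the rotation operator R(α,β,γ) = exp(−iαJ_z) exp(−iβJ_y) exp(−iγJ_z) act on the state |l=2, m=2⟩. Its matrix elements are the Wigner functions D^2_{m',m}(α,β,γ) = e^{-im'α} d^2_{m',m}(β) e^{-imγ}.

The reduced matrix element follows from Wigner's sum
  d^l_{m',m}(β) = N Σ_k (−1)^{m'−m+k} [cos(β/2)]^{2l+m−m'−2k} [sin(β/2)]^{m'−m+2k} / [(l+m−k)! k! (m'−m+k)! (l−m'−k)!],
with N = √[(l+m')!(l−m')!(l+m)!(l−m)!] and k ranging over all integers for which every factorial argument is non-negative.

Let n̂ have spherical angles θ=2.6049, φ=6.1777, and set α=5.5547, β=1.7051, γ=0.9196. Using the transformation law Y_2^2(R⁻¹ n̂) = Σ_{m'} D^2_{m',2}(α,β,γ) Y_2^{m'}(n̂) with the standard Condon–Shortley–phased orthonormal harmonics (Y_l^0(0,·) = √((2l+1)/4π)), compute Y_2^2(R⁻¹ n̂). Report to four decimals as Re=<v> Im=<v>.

Re=0.1211 Im=-0.2515

Need the full column D^2_{m',2} for m'=−2..2 at α=5.5547, β=1.7051, γ=0.9196.
cos(β/2)=0.658065, sin(β/2)=0.752961
d^2_{-2,2}: single k=4 term ⇒ +0.321432;  D = -0.317600+0.049489i
d^2_{-1,2}: single k=3 term ⇒ +0.561845;  D = -0.471829-0.305035i
d^2_{0,2}: single k=2 term ⇒ +0.601393;  D = -0.159485-0.579860i
d^2_{1,2}: single k=1 term ⇒ +0.429150;  D = +0.190552-0.384526i
d^2_{2,2}: single k=0 term ⇒ +0.187532;  D = +0.173999-0.069948i
Y_2^{m'}(θ=2.6049,φ=6.1777) and Σ D·Y over m':
  (-0.3176+0.0495i)·(+0.0987+0.0211i)  (-0.4718-0.3050i)·(-0.3376-0.0357i)  (-0.1595-0.5799i)·(+0.3834+0.0000i)  (+0.1906-0.3845i)·(+0.3376-0.0357i)  (+0.1740-0.0699i)·(+0.0987-0.0211i)
Y_2^2(R⁻¹ n̂) = +0.121103-0.251532i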